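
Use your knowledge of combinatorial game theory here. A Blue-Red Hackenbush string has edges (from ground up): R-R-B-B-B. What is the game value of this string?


Edges (from ground): R-R-B-B-B
By Berlekamp's sign-expansion rule, a Blue-Red Hackenbush stalk has the value of the surreal number whose sign sequence is the edge sequence with B -> + and R -> -.
Sign sequence: --+++
Trace the sign expansion in the surreal number tree, starting from 0:
Edge 1: R (sign -) -> bounds (-inf, 0), value = -1
Edge 2: R (sign -) -> bounds (-inf, -1), value = -2
Edge 3: B (sign +) -> bounds (-2, -1), value = -3/2
Edge 4: B (sign +) -> bounds (-3/2, -1), value = -5/4
Edge 5: B (sign +) -> bounds (-5/4, -1), value = -9/8
Game value = -9/8

-9/8


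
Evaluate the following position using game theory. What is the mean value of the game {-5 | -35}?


Game = {-5 | -35}, a switch {a | b} with numbers a > b.
Its thermograph has left wall a - t and right wall b + t, which meet at t = (a - b)/2, where both equal (a + b)/2. So the mast (mean value) is at (a + b)/2.
Mean = (-5 + (-35))/2 = -40/2 = -20

-20


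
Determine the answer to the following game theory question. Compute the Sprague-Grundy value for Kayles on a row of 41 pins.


Kayles: a move removes 1 or 2 adjacent pins from a contiguous row.
Removing pins from a row of k leaves two independent rows (a, b) with a + b = k - 1 (one pin) or a + b = k - 2 (two pins); an end removal gives a = 0.
By Sprague-Grundy, G(k) = mex{ G(a) XOR G(b) } over all these splits. G(0) = 0.
G(1): splits (0,0):0^0=0 -> mex({0}) = 1
G(2): splits (0,1):0^1=1 (0,0):0^0=0 -> mex({0, 1}) = 2
G(3): splits (0,2):0^2=2 (1,1):1^1=0 (0,1):0^1=1 -> mex({0, 1, 2}) = 3
G(4): splits (0,3):0^3=3 (1,2):1^2=3 (0,2):0^2=2 (1,1):1^1=0 -> mex({0, 2, 3}) = 1
G(5): splits (0,4):0^1=1 (1,3):1^3=2 (2,2):2^2=0 (0,3):0^3=3 (1,2):1^2=3 -> mex({0, 1, 2, 3}) = 4
G(6) = mex({0, 1, 2, 4}) = 3
G(7) = mex({0, 1, 3, 4, 5}) = 2
G(8) = mex({0, 2, 3, 5, 6}) = 1
G(9) = mex({0, 1, 2, 3, 6, 7}) = 4
G(10) = mex({0, 1, 3, 4, 5, 7}) = 2
G(11) = mex({0, 1, 2, 3, 4, 5}) = 6
G(12) = mex({0, 1, 2, 3, 5, 6, 7}) = 4
G(13) = mex({0, 2, 3, 4, 6, 7}) = 1
G(14) = mex({0, 1, 4, 5, 6, 7}) = 2
G(15) = mex({0, 1, 2, 3, 4, 5, 6}) = 7
G(16) = mex({0, 2, 3, 5, 6, 7}) = 1
G(17) = mex({0, 1, 2, 3, 5, 6, 7}) = 4
G(18) = mex({0, 1, 2, 4, 5, 6}) = 3
G(19) = mex({0, 1, 3, 4, 5, 7}) = 2
G(20) = mex({0, 2, 3, 4, 5, 6, 7}) = 1
G(21) = mex({0, 1, 2, 3, 5, 6, 7}) = 4
G(22) = mex({0, 1, 2, 3, 4, 5, 7}) = 6
G(23) = mex({0, 1, 2, 3, 4, 5, 6}) = 7
G(24) = mex({0, 1, 2, 3, 5, 6, 7}) = 4
G(25) = mex({0, 2, 3, 4, 6, 7}) = 1
G(26) = mex({0, 1, 3, 4, 5, 6, 7}) = 2
G(27) = mex({0, 1, 2, 3, 4, 5, 6, 7}) = 8
G(28) = mex({0, 1, 2, 3, 4, 6, 7, 8}) = 5
G(29) = mex({0, 1, 2, 3, 5, 6, 7, 8, 9}) = 4
G(30) = mex({0, 1, 2, 3, 4, 5, 6, 9, 10}) = 7
G(31) = mex({0, 1, 3, 4, 5, 7, 10, 11}) = 2
G(32) = mex({0, 2, 3, 4, 5, 6, 7, 9, 11}) = 1
G(33) = mex({0, 1, 2, 3, 4, 5, 6, 7, 9, 12}) = 8
G(34) = mex({0, 1, 2, 3, 4, 5, 7, 8, 11, 12}) = 6
G(35) = mex({0, 1, 2, 3, 4, 5, 6, 8, 9, 10, 11}) = 7
G(36) = mex({0, 1, 2, 3, 5, 6, 7, 9, 10}) = 4
G(37) = mex({0, 2, 3, 4, 6, 7, 9, 10, 11, 12}) = 1
G(38) = mex({0, 1, 3, 4, 5, 6, 7, 9, 10, 11, 12}) = 2
G(39) = mex({0, 1, 2, 4, 5, 6, 7, 9, 10, 12, 14}) = 3
G(40) = mex({0, 2, 3, 4, 6, 7, 11, 12, 14}) = 1
G(41) = mex({0, 1, 2, 3, 5, 6, 7, 9, 10, 11, 12}) = 4
Therefore G(41) = 4.

4


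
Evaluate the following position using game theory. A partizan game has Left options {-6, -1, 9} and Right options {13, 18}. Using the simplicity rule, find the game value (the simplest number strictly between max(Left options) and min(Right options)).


Left options: {-6, -1, 9}, max = 9
Right options: {13, 18}, min = 13
All options are numbers and max(Left) < min(Right), so by the simplicity theorem the value is the simplest (earliest-born) number strictly between 9 and 13.
Integers 10 through 12 all lie strictly between 9 and 13.
Among integers, the simplest (lowest birthday = smallest |n|; 0 is born on day 0, +-n on day n) is 10.
No non-integer in the interval can be simpler: if x is a non-integer in the interval, then floor(x) or ceil(x) also lies in the interval (the interval contains an integer), and both are proper prefixes of x's sign expansion, i.e. born earlier. So the game value is 10.
Game value = 10

10


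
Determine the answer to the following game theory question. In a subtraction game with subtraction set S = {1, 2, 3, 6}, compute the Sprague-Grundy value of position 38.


The subtraction set is S = {1, 2, 3, 6}.
G(k) = mex{ G(k - s) : s in S, s <= k }. We compute iteratively: G(0) = 0.
G(1) = mex({0}) = 1
G(2) = mex({0, 1}) = 2
G(3) = mex({0, 1, 2}) = 3
G(4) = mex({1, 2, 3}) = 0
G(5) = mex({0, 2, 3}) = 1
G(6) = mex({0, 1, 3}) = 2
G(7) = mex({0, 1, 2}) = 3
G(8) = mex({1, 2, 3}) = 0
G(9) = mex({0, 2, 3}) = 1
Observe that G(4)..G(9) = 0, 1, 2, 3, 0, 1 repeats G(0)..G(5) = 0, 1, 2, 3, 0, 1.
For k >= max(S) = 6, G(k) is determined by the previous 6 values G(k-6)..G(k-1); a window of 6 consecutive values has recurred shifted by 4, so by induction G(k + 4) = G(k) for all k >= 0: the sequence is periodic from the start with period 4.
One period: G(0..3) = 0, 1, 2, 3.
38 mod 4 = 2, so G(38) = G(2) = 2.

2


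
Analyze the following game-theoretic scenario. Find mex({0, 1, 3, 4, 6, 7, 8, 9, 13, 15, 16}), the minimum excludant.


Set = {0, 1, 3, 4, 6, 7, 8, 9, 13, 15, 16}
0 is in the set.
1 is in the set.
2 is NOT in the set. This is the mex.
mex = 2

2


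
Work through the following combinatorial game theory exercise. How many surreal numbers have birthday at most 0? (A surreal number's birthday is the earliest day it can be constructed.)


Day 0: {|} = 0 is born. Count = 1.
Day n: the number of surreal numbers born by day n is 2^(n+1) - 1.
By day 0: 2^1 - 1 = 1
By day 0: 1 surreal numbers.

1


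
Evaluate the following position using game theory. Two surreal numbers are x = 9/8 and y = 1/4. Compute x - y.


x = 9/8, y = 1/4
Converting to common denominator: 8
x = 9/8, y = 2/8
x - y = 9/8 - 1/4 = 7/8

7/8


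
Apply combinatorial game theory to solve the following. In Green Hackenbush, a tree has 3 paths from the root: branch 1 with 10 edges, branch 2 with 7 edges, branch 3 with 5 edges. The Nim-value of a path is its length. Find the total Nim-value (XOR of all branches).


The tree has 3 branches from the ground vertex.
In Green Hackenbush, the Nim-value of a simple path of length k is k.
Branch 1: length 10, Nim-value = 10
Branch 2: length 7, Nim-value = 7
Branch 3: length 5, Nim-value = 5
Total Nim-value = XOR of all branch values:
0 XOR 10 = 10
10 XOR 7 = 13
13 XOR 5 = 8
Nim-value of the tree = 8

8


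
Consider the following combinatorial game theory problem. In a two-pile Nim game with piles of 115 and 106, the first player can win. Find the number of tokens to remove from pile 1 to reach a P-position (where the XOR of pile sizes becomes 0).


Piles: 115 and 106
Current XOR: 115 XOR 106 = 25 (non-zero, so this is an N-position).
To make the XOR zero, we need to find a move that balances the piles.
For pile 1 (size 115): target = 115 XOR 25 = 106
We reduce pile 1 from 115 to 106.
Tokens removed: 115 - 106 = 9
Verification: 106 XOR 106 = 0

9


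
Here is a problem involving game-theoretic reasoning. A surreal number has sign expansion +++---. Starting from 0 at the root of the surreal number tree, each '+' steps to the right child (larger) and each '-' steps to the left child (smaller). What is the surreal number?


Sign expansion: +++---
Rule: track bounds (lo, hi), initially (-inf, +inf). On '+', the current value becomes lo and we move to the simplest number in (value, hi): value + 1 if hi = +inf, otherwise the midpoint (value + hi)/2. On '-', the current value becomes hi and we move to value - 1 if lo = -inf, otherwise the midpoint (lo + value)/2.
Start at 0.
Step 1: sign = +, move right. Bounds: (0, +inf). Value = 1
Step 2: sign = +, move right. Bounds: (1, +inf). Value = 2
Step 3: sign = +, move right. Bounds: (2, +inf). Value = 3
Step 4: sign = -, move left. Bounds: (2, 3). Value = 5/2
Step 5: sign = -, move left. Bounds: (2, 5/2). Value = 9/4
Step 6: sign = -, move left. Bounds: (2, 9/4). Value = 17/8
The surreal number with sign expansion +++--- is 17/8.

17/8


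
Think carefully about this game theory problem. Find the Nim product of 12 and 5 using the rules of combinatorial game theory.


Nim multiplication is bilinear over XOR: (u XOR v) * w = (u*w) XOR (v*w).
So we split each operand into its bit components and XOR the pairwise Nim products.
12 = 4 + 8 (as XOR of powers of 2).
5 = 1 + 4 (as XOR of powers of 2).
Using the standard Nim-product table on single bits:
  2*2 = 3,   2*4 = 8,   2*8 = 12,
  4*4 = 6,   4*8 = 11,  8*8 = 13,
and  1*x = x (identity), k*l = l*k (commutative).
Pairwise Nim products:
  4 * 1 = 4
  4 * 4 = 6
  8 * 1 = 8
  8 * 4 = 11
XOR them: 4 XOR 6 XOR 8 XOR 11 = 1.
Result: 12 * 5 = 1 (in Nim).

1


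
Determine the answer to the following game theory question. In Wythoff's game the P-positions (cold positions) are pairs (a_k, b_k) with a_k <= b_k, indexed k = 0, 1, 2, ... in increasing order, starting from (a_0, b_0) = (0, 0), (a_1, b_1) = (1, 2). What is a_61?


By Wythoff's theorem, a_k = floor(k * phi) and b_k = floor(k * phi^2) = a_k + k, where phi = (1 + sqrt(5))/2 is the golden ratio.
phi = (1 + sqrt(5))/2 = 1.618034
k = 61
k * phi = 61 * 1.618034 = 98.700073
a_61 = floor(k * phi) = 98

98


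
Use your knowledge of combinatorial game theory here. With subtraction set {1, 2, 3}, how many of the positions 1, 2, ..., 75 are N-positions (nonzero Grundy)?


Subtraction set S = {1, 2, 3}, so G(n) = n mod 4.
G(n) = 0 when n is a multiple of 4.
Multiples of 4 in [1, 75]: 18
N-positions (nonzero Grundy) = 75 - 18 = 57

57


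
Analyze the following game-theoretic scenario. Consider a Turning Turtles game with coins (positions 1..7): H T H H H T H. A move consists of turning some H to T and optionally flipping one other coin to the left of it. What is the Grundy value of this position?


Coins: H T H H H T H
Key fact: a single head at position k behaves exactly like a Nim heap of size k (turning it to T and optionally flipping a coin at j < k corresponds to moving the heap from k to j, or to 0), and heads combine as a disjunctive sum (two heads at the same place would cancel, matching j XOR j = 0). So the Nim-value is the XOR of the 1-indexed positions of the heads.
Face-up positions (1-indexed): [1, 3, 4, 5, 7]
XOR 0 with 1: 0 XOR 1 = 1
XOR 1 with 3: 1 XOR 3 = 2
XOR 2 with 4: 2 XOR 4 = 6
XOR 6 with 5: 6 XOR 5 = 3
XOR 3 with 7: 3 XOR 7 = 4
Nim-value = 4

4


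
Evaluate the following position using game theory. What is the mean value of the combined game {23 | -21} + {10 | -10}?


G1 = {23 | -21}, G2 = {10 | -10}
Each is a switch {a | b} with numbers a > b; its mean value is (a + b)/2, and mean value is additive over game sums: m(G1 + G2) = m(G1) + m(G2).
Mean of G1 = (23 + (-21))/2 = 2/2 = 1
Mean of G2 = (10 + (-10))/2 = 0/2 = 0
Mean of G1 + G2 = 1 + 0 = 1

1


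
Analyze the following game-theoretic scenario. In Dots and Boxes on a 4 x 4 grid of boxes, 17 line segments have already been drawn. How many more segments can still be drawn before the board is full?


Grid: 4 x 4 boxes, i.e. 5 rows and 5 columns of dots.
Horizontal edges: (rows + 1) * cols = 5 * 4 = 20
Vertical edges: rows * (cols + 1) = 4 * 5 = 20
Total edges: 20 + 20 = 40
Edges drawn: 17
Remaining: 40 - 17 = 23

23


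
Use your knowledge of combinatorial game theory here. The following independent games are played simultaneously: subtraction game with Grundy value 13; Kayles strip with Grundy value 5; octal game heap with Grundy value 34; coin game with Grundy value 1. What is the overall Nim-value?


By the Sprague-Grundy theorem, the Grundy value of a sum of games is the XOR of individual Grundy values.
subtraction game: Grundy value = 13. Running XOR: 0 XOR 13 = 13
Kayles strip: Grundy value = 5. Running XOR: 13 XOR 5 = 8
octal game heap: Grundy value = 34. Running XOR: 8 XOR 34 = 42
coin game: Grundy value = 1. Running XOR: 42 XOR 1 = 43
The combined Grundy value is 43.

43


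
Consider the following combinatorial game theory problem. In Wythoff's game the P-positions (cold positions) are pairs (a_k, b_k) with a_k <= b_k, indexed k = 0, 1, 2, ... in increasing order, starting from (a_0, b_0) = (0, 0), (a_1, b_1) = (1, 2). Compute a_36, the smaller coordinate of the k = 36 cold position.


By Wythoff's theorem, a_k = floor(k * phi) and b_k = floor(k * phi^2) = a_k + k, where phi = (1 + sqrt(5))/2 is the golden ratio.
phi = (1 + sqrt(5))/2 = 1.618034
k = 36
k * phi = 36 * 1.618034 = 58.249224
a_36 = floor(k * phi) = 58

58


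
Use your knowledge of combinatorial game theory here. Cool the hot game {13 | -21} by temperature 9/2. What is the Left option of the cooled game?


Original game: {13 | -21} (a switch {a | b} with a > b).
Cooling by t (for t below the temperature (a - b)/2 = 17) taxes each move by t: {a | b} cooled by t is {a - t | b + t}.
Cooling amount: t = 9/2
Cooled Left option: 13 - 9/2 = 17/2
Cooled Right option: -21 + 9/2 = -33/2
Cooled game: {17/2 | -33/2}
Left option = 17/2

17/2


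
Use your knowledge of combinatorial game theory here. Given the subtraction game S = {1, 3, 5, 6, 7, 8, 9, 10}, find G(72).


The subtraction set is S = {1, 3, 5, 6, 7, 8, 9, 10}.
G(k) = mex{ G(k - s) : s in S, s <= k }. We compute iteratively: G(0) = 0.
G(1) = mex({0}) = 1
G(2) = mex({1}) = 0
G(3) = mex({0}) = 1
G(4) = mex({1}) = 0
G(5) = mex({0}) = 1
G(6) = mex({0, 1}) = 2
G(7) = mex({0, 1, 2}) = 3
G(8) = mex({0, 1, 3}) = 2
G(9) = mex({0, 1, 2}) = 3
G(10) = mex({0, 1, 3}) = 2
G(11) = mex({0, 1, 2}) = 3
G(12) = mex({0, 1, 2, 3}) = 4
G(13) = mex({0, 1, 2, 3, 4}) = 5
G(14) = mex({0, 1, 2, 3, 5}) = 4
G(15) = mex({1, 2, 3, 4}) = 0
G(16) = mex({0, 2, 3, 5}) = 1
G(17) = mex({1, 2, 3, 4}) = 0
G(18) = mex({0, 2, 3, 4, 5}) = 1
G(19) = mex({1, 2, 3, 4, 5}) = 0
G(20) = mex({0, 2, 3, 4, 5}) = 1
G(21) = mex({0, 1, 3, 4, 5}) = 2
G(22) = mex({0, 1, 2, 4, 5}) = 3
G(23) = mex({0, 1, 3, 4, 5}) = 2
G(24) = mex({0, 1, 2, 4}) = 3
Observe that G(15)..G(24) = 0, 1, 0, 1, 0, 1, 2, 3, 2, 3 repeats G(0)..G(9) = 0, 1, 0, 1, 0, 1, 2, 3, 2, 3.
For k >= max(S) = 10, G(k) is determined by the previous 10 values G(k-10)..G(k-1); a window of 10 consecutive values has recurred shifted by 15, so by induction G(k + 15) = G(k) for all k >= 0: the sequence is periodic from the start with period 15.
One period: G(0..14) = 0, 1, 0, 1, 0, 1, 2, 3, 2, 3, 2, 3, 4, 5, 4.
72 mod 15 = 12, so G(72) = G(12) = 4.

4


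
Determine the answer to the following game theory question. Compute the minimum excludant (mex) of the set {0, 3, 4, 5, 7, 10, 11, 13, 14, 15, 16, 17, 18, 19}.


Set = {0, 3, 4, 5, 7, 10, 11, 13, 14, 15, 16, 17, 18, 19}
0 is in the set.
1 is NOT in the set. This is the mex.
mex = 1

1


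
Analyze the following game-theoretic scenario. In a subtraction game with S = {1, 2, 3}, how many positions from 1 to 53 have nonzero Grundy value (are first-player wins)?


Subtraction set S = {1, 2, 3}, so G(n) = n mod 4.
G(n) = 0 when n is a multiple of 4.
Multiples of 4 in [1, 53]: 13
N-positions (nonzero Grundy) = 53 - 13 = 40

40


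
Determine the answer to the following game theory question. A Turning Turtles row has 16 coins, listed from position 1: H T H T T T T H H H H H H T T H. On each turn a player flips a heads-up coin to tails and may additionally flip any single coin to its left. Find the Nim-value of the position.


Coins: H T H T T T T H H H H H H T T H
Key fact: a single head at position k behaves exactly like a Nim heap of size k (turning it to T and optionally flipping a coin at j < k corresponds to moving the heap from k to j, or to 0), and heads combine as a disjunctive sum (two heads at the same place would cancel, matching j XOR j = 0). So the Nim-value is the XOR of the 1-indexed positions of the heads.
Face-up positions (1-indexed): [1, 3, 8, 9, 10, 11, 12, 13, 16]
XOR 0 with 1: 0 XOR 1 = 1
XOR 1 with 3: 1 XOR 3 = 2
XOR 2 with 8: 2 XOR 8 = 10
XOR 10 with 9: 10 XOR 9 = 3
XOR 3 with 10: 3 XOR 10 = 9
XOR 9 with 11: 9 XOR 11 = 2
XOR 2 with 12: 2 XOR 12 = 14
XOR 14 with 13: 14 XOR 13 = 3
XOR 3 with 16: 3 XOR 16 = 19
Nim-value = 19

19


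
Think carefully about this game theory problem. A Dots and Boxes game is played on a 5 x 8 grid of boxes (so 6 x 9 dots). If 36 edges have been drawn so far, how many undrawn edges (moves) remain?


Grid: 5 x 8 boxes, i.e. 6 rows and 9 columns of dots.
Horizontal edges: (rows + 1) * cols = 6 * 8 = 48
Vertical edges: rows * (cols + 1) = 5 * 9 = 45
Total edges: 48 + 45 = 93
Edges drawn: 36
Remaining: 93 - 36 = 57

57


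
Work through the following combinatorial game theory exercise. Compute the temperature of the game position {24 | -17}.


The game is {24 | -17}, a switch {a | b} with numbers a > b.
Cooling {a | b} by t gives {a - t | b + t}, which stops being hot when a - t = b + t, i.e. at t = (a - b)/2. So the temperature of a switch is (a - b)/2.
Temperature = (Left option - Right option) / 2
= (24 - (-17)) / 2
= 41 / 2
= 41/2

41/2


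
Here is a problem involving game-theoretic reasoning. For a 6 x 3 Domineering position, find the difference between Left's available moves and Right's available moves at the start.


Board is 6 x 3 (rows x cols).
Left (vertical) placements: (rows-1) * cols = 5 * 3 = 15
Right (horizontal) placements: rows * (cols-1) = 6 * 2 = 12
Advantage = Left - Right = 15 - 12 = 3

3


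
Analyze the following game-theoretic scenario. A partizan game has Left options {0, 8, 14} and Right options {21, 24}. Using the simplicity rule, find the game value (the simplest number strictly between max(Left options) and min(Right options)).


Left options: {0, 8, 14}, max = 14
Right options: {21, 24}, min = 21
All options are numbers and max(Left) < min(Right), so by the simplicity theorem the value is the simplest (earliest-born) number strictly between 14 and 21.
Integers 15 through 20 all lie strictly between 14 and 21.
Among integers, the simplest (lowest birthday = smallest |n|; 0 is born on day 0, +-n on day n) is 15.
No non-integer in the interval can be simpler: if x is a non-integer in the interval, then floor(x) or ceil(x) also lies in the interval (the interval contains an integer), and both are proper prefixes of x's sign expansion, i.e. born earlier. So the game value is 15.
Game value = 15

15


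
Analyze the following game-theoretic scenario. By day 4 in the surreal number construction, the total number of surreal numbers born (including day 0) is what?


Day 0: {|} = 0 is born. Count = 1.
Day n: the number of surreal numbers born by day n is 2^(n+1) - 1.
By day 0: 2^1 - 1 = 1
By day 1: 2^2 - 1 = 3
By day 2: 2^3 - 1 = 7
By day 3: 2^4 - 1 = 15
By day 4: 2^5 - 1 = 31
By day 4: 31 surreal numbers.

31


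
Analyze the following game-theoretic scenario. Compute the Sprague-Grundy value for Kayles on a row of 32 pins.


Kayles: a move removes 1 or 2 adjacent pins from a contiguous row.
Removing pins from a row of k leaves two independent rows (a, b) with a + b = k - 1 (one pin) or a + b = k - 2 (two pins); an end removal gives a = 0.
By Sprague-Grundy, G(k) = mex{ G(a) XOR G(b) } over all these splits. G(0) = 0.
G(1): splits (0,0):0^0=0 -> mex({0}) = 1
G(2): splits (0,1):0^1=1 (0,0):0^0=0 -> mex({0, 1}) = 2
G(3): splits (0,2):0^2=2 (1,1):1^1=0 (0,1):0^1=1 -> mex({0, 1, 2}) = 3
G(4): splits (0,3):0^3=3 (1,2):1^2=3 (0,2):0^2=2 (1,1):1^1=0 -> mex({0, 2, 3}) = 1
G(5): splits (0,4):0^1=1 (1,3):1^3=2 (2,2):2^2=0 (0,3):0^3=3 (1,2):1^2=3 -> mex({0, 1, 2, 3}) = 4
G(6) = mex({0, 1, 2, 4}) = 3
G(7) = mex({0, 1, 3, 4, 5}) = 2
G(8) = mex({0, 2, 3, 5, 6}) = 1
G(9) = mex({0, 1, 2, 3, 6, 7}) = 4
G(10) = mex({0, 1, 3, 4, 5, 7}) = 2
G(11) = mex({0, 1, 2, 3, 4, 5}) = 6
G(12) = mex({0, 1, 2, 3, 5, 6, 7}) = 4
G(13) = mex({0, 2, 3, 4, 6, 7}) = 1
G(14) = mex({0, 1, 4, 5, 6, 7}) = 2
G(15) = mex({0, 1, 2, 3, 4, 5, 6}) = 7
G(16) = mex({0, 2, 3, 5, 6, 7}) = 1
G(17) = mex({0, 1, 2, 3, 5, 6, 7}) = 4
G(18) = mex({0, 1, 2, 4, 5, 6}) = 3
G(19) = mex({0, 1, 3, 4, 5, 7}) = 2
G(20) = mex({0, 2, 3, 4, 5, 6, 7}) = 1
G(21) = mex({0, 1, 2, 3, 5, 6, 7}) = 4
G(22) = mex({0, 1, 2, 3, 4, 5, 7}) = 6
G(23) = mex({0, 1, 2, 3, 4, 5, 6}) = 7
G(24) = mex({0, 1, 2, 3, 5, 6, 7}) = 4
G(25) = mex({0, 2, 3, 4, 6, 7}) = 1
G(26) = mex({0, 1, 3, 4, 5, 6, 7}) = 2
G(27) = mex({0, 1, 2, 3, 4, 5, 6, 7}) = 8
G(28) = mex({0, 1, 2, 3, 4, 6, 7, 8}) = 5
G(29) = mex({0, 1, 2, 3, 5, 6, 7, 8, 9}) = 4
G(30) = mex({0, 1, 2, 3, 4, 5, 6, 9, 10}) = 7
G(31) = mex({0, 1, 3, 4, 5, 7, 10, 11}) = 2
G(32) = mex({0, 2, 3, 4, 5, 6, 7, 9, 11}) = 1
Therefore G(32) = 1.

1


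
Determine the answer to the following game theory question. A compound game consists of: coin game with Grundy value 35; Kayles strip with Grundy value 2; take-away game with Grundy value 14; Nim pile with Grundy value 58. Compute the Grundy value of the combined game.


By the Sprague-Grundy theorem, the Grundy value of a sum of games is the XOR of individual Grundy values.
coin game: Grundy value = 35. Running XOR: 0 XOR 35 = 35
Kayles strip: Grundy value = 2. Running XOR: 35 XOR 2 = 33
take-away game: Grundy value = 14. Running XOR: 33 XOR 14 = 47
Nim pile: Grundy value = 58. Running XOR: 47 XOR 58 = 21
The combined Grundy value is 21.

21


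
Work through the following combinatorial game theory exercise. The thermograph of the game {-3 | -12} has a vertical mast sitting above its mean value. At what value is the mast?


Game = {-3 | -12}, a switch {a | b} with numbers a > b.
Its thermograph has left wall a - t and right wall b + t, which meet at t = (a - b)/2, where both equal (a + b)/2. So the mast (mean value) is at (a + b)/2.
Mean = (-3 + (-12))/2 = -15/2 = -15/2

-15/2


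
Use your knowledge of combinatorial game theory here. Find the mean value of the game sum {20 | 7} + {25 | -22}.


G1 = {20 | 7}, G2 = {25 | -22}
Each is a switch {a | b} with numbers a > b; its mean value is (a + b)/2, and mean value is additive over game sums: m(G1 + G2) = m(G1) + m(G2).
Mean of G1 = (20 + (7))/2 = 27/2 = 27/2
Mean of G2 = (25 + (-22))/2 = 3/2 = 3/2
Mean of G1 + G2 = 27/2 + 3/2 = 15

15


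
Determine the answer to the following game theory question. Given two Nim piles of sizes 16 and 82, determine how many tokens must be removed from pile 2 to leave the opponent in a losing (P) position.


Piles: 16 and 82
Current XOR: 16 XOR 82 = 66 (non-zero, so this is an N-position).
To make the XOR zero, we need to find a move that balances the piles.
For pile 2 (size 82): target = 82 XOR 66 = 16
We reduce pile 2 from 82 to 16.
Tokens removed: 82 - 16 = 66
Verification: 16 XOR 16 = 0

66


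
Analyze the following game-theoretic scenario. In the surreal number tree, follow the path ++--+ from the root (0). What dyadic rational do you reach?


Sign expansion: ++--+
Rule: track bounds (lo, hi), initially (-inf, +inf). On '+', the current value becomes lo and we move to the simplest number in (value, hi): value + 1 if hi = +inf, otherwise the midpoint (value + hi)/2. On '-', the current value becomes hi and we move to value - 1 if lo = -inf, otherwise the midpoint (lo + value)/2.
Start at 0.
Step 1: sign = +, move right. Bounds: (0, +inf). Value = 1
Step 2: sign = +, move right. Bounds: (1, +inf). Value = 2
Step 3: sign = -, move left. Bounds: (1, 2). Value = 3/2
Step 4: sign = -, move left. Bounds: (1, 3/2). Value = 5/4
Step 5: sign = +, move right. Bounds: (5/4, 3/2). Value = 11/8
The surreal number with sign expansion ++--+ is 11/8.

11/8


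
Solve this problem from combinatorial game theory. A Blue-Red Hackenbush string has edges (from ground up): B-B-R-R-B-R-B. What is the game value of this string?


Edges (from ground): B-B-R-R-B-R-B
By Berlekamp's sign-expansion rule, a Blue-Red Hackenbush stalk has the value of the surreal number whose sign sequence is the edge sequence with B -> + and R -> -.
Sign sequence: ++--+-+
Trace the sign expansion in the surreal number tree, starting from 0:
Edge 1: B (sign +) -> bounds (0, +inf), value = 1
Edge 2: B (sign +) -> bounds (1, +inf), value = 2
Edge 3: R (sign -) -> bounds (1, 2), value = 3/2
Edge 4: R (sign -) -> bounds (1, 3/2), value = 5/4
Edge 5: B (sign +) -> bounds (5/4, 3/2), value = 11/8
Edge 6: R (sign -) -> bounds (5/4, 11/8), value = 21/16
Edge 7: B (sign +) -> bounds (21/16, 11/8), value = 43/32
Game value = 43/32

43/32


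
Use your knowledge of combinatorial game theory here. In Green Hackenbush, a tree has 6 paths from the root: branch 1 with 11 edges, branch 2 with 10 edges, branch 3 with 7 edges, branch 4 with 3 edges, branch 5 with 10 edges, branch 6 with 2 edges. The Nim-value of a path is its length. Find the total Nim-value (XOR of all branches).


The tree has 6 branches from the ground vertex.
In Green Hackenbush, the Nim-value of a simple path of length k is k.
Branch 1: length 11, Nim-value = 11
Branch 2: length 10, Nim-value = 10
Branch 3: length 7, Nim-value = 7
Branch 4: length 3, Nim-value = 3
Branch 5: length 10, Nim-value = 10
Branch 6: length 2, Nim-value = 2
Total Nim-value = XOR of all branch values:
0 XOR 11 = 11
11 XOR 10 = 1
1 XOR 7 = 6
6 XOR 3 = 5
5 XOR 10 = 15
15 XOR 2 = 13
Nim-value of the tree = 13

13


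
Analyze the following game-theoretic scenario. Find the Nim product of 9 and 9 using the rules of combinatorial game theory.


Nim multiplication is bilinear over XOR: (u XOR v) * w = (u*w) XOR (v*w).
So we split each operand into its bit components and XOR the pairwise Nim products.
9 = 1 + 8 (as XOR of powers of 2).
9 = 1 + 8 (as XOR of powers of 2).
Using the standard Nim-product table on single bits:
  2*2 = 3,   2*4 = 8,   2*8 = 12,
  4*4 = 6,   4*8 = 11,  8*8 = 13,
and  1*x = x (identity), k*l = l*k (commutative).
Pairwise Nim products:
  1 * 1 = 1
  1 * 8 = 8
  8 * 1 = 8
  8 * 8 = 13
XOR them: 1 XOR 8 XOR 8 XOR 13 = 12.
Result: 9 * 9 = 12 (in Nim).

12


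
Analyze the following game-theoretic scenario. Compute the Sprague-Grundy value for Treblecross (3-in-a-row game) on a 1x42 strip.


Treblecross: place X on empty cells; 3-in-a-row wins.
Playing within two cells of an existing X lets the opponent win at once, so sensible play treats the cells i-2..i+2 around each X as dead. The player left with no safe cell loses, so this is a normal-play take-away game on strips of safe cells.
Placing X at cell i (0-indexed) of a strip of k safe cells leaves independent strips of sizes max(0, i-2) and max(0, k-i-3). Hence G(k) = mex{ G(max(0,i-2)) XOR G(max(0,k-i-3)) : 0 <= i < k }, with G(0) = 0.
G(1): splits (0,0):0^0=0 -> mex({0}) = 1
G(2): splits (0,0):0^0=0 -> mex({0}) = 1
G(3): splits (0,0):0^0=0 -> mex({0}) = 1
G(4): splits (0,1):0^1=1 (0,0):0^0=0 -> mex({0, 1}) = 2
G(5): splits (0,2):0^1=1 (0,1):0^1=1 (0,0):0^0=0 -> mex({0, 1}) = 2
G(6) = mex({1}) = 0
G(7) = mex({0, 1, 2}) = 3
G(8) = mex({0, 1, 2}) = 3
G(9) = mex({0, 2}) = 1
G(10) = mex({0, 2, 3}) = 1
G(11) = mex({0, 3}) = 1
G(12) = mex({1, 3}) = 0
G(13) = mex({0, 1, 2, 3}) = 4
G(14) = mex({0, 1, 2}) = 3
G(15) = mex({0, 1, 2}) = 3
G(16) = mex({0, 1, 2, 4}) = 3
G(17) = mex({0, 1, 3, 4}) = 2
G(18) = mex({0, 1, 3, 4}) = 2
G(19) = mex({0, 1, 3, 5}) = 2
G(20) = mex({0, 1, 2, 3, 5}) = 4
G(21) = mex({0, 1, 2, 3, 5}) = 4
G(22) = mex({1, 2, 6}) = 0
G(23) = mex({0, 1, 2, 3, 4, 6}) = 5
G(24) = mex({0, 1, 2, 3, 4}) = 5
G(25) = mex({0, 1, 3, 4, 7}) = 2
G(26) = mex({0, 1, 3, 4, 5, 7}) = 2
G(27) = mex({0, 1, 3, 5}) = 2
G(28) = mex({0, 1, 2, 5}) = 3
G(29) = mex({0, 1, 2, 4, 5, 6}) = 3
G(30) = mex({1, 2, 4, 6}) = 0
G(31) = mex({0, 1, 2, 3, 4, 6}) = 5
G(32) = mex({1, 2, 3, 4, 7}) = 0
G(33) = mex({0, 3, 7}) = 1
G(34) = mex({0, 2, 3, 5, 7}) = 1
G(35) = mex({0, 2, 3, 5, 6}) = 1
G(36) = mex({0, 1, 2, 5, 6}) = 3
G(37) = mex({0, 1, 2, 4, 5, 6}) = 3
G(38) = mex({0, 1, 2, 4}) = 3
G(39) = mex({0, 1, 2, 3, 4, 7}) = 5
G(40) = mex({0, 1, 2, 3, 4, 5, 7}) = 6
G(41) = mex({0, 1, 2, 3, 5, 7}) = 4
G(42) = mex({0, 1, 2, 3, 5, 6, 7}) = 4
Therefore G(42) = 4.

4


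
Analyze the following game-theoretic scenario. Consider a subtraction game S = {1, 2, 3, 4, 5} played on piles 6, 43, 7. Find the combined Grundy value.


Subtraction set: {1, 2, 3, 4, 5}
For this subtraction set, G(n) = n mod 6 (period = max + 1 = 6).
Pile 1 (size 6): G(6) = 6 mod 6 = 0
Pile 2 (size 43): G(43) = 43 mod 6 = 1
Pile 3 (size 7): G(7) = 7 mod 6 = 1
Total Grundy value = XOR of all: 0 XOR 1 XOR 1 = 0

0


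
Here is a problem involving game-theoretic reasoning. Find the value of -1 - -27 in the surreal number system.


x = -1, y = -27
x - y = -1 - -27 = 26

26


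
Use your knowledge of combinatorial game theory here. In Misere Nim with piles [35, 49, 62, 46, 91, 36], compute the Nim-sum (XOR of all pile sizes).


We need the XOR (exclusive or) of all pile sizes.
After XOR-ing pile 1 (size 35): 0 XOR 35 = 35
After XOR-ing pile 2 (size 49): 35 XOR 49 = 18
After XOR-ing pile 3 (size 62): 18 XOR 62 = 44
After XOR-ing pile 4 (size 46): 44 XOR 46 = 2
After XOR-ing pile 5 (size 91): 2 XOR 91 = 89
After XOR-ing pile 6 (size 36): 89 XOR 36 = 125
The Nim-value of this position is 125.

125


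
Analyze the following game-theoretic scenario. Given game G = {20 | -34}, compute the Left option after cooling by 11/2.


Original game: {20 | -34} (a switch {a | b} with a > b).
Cooling by t (for t below the temperature (a - b)/2 = 27) taxes each move by t: {a | b} cooled by t is {a - t | b + t}.
Cooling amount: t = 11/2
Cooled Left option: 20 - 11/2 = 29/2
Cooled Right option: -34 + 11/2 = -57/2
Cooled game: {29/2 | -57/2}
Left option = 29/2

29/2


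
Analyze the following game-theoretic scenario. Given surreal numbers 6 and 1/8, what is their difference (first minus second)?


x = 6, y = 1/8
Converting to common denominator: 8
x = 48/8, y = 1/8
x - y = 6 - 1/8 = 47/8

47/8


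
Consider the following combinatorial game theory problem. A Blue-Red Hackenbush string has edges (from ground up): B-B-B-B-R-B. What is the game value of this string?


Edges (from ground): B-B-B-B-R-B
By Berlekamp's sign-expansion rule, a Blue-Red Hackenbush stalk has the value of the surreal number whose sign sequence is the edge sequence with B -> + and R -> -.
Sign sequence: ++++-+
Trace the sign expansion in the surreal number tree, starting from 0:
Edge 1: B (sign +) -> bounds (0, +inf), value = 1
Edge 2: B (sign +) -> bounds (1, +inf), value = 2
Edge 3: B (sign +) -> bounds (2, +inf), value = 3
Edge 4: B (sign +) -> bounds (3, +inf), value = 4
Edge 5: R (sign -) -> bounds (3, 4), value = 7/2
Edge 6: B (sign +) -> bounds (7/2, 4), value = 15/4
Game value = 15/4

15/4


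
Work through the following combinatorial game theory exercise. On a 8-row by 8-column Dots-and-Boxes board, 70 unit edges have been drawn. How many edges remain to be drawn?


Grid: 8 x 8 boxes, i.e. 9 rows and 9 columns of dots.
Horizontal edges: (rows + 1) * cols = 9 * 8 = 72
Vertical edges: rows * (cols + 1) = 8 * 9 = 72
Total edges: 72 + 72 = 144
Edges drawn: 70
Remaining: 144 - 70 = 74

74


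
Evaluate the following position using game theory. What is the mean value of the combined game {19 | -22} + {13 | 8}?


G1 = {19 | -22}, G2 = {13 | 8}
Each is a switch {a | b} with numbers a > b; its mean value is (a + b)/2, and mean value is additive over game sums: m(G1 + G2) = m(G1) + m(G2).
Mean of G1 = (19 + (-22))/2 = -3/2 = -3/2
Mean of G2 = (13 + (8))/2 = 21/2 = 21/2
Mean of G1 + G2 = -3/2 + 21/2 = 9

9


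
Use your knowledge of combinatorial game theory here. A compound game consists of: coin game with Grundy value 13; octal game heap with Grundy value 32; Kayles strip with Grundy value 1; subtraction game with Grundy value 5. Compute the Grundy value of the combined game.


By the Sprague-Grundy theorem, the Grundy value of a sum of games is the XOR of individual Grundy values.
coin game: Grundy value = 13. Running XOR: 0 XOR 13 = 13
octal game heap: Grundy value = 32. Running XOR: 13 XOR 32 = 45
Kayles strip: Grundy value = 1. Running XOR: 45 XOR 1 = 44
subtraction game: Grundy value = 5. Running XOR: 44 XOR 5 = 41
The combined Grundy value is 41.

41


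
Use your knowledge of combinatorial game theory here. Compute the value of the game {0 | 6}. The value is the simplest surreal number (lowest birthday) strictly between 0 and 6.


Left options: {0}, max = 0
Right options: {6}, min = 6
All options are numbers and max(Left) < min(Right), so by the simplicity theorem the value is the simplest (earliest-born) number strictly between 0 and 6.
Integers 1 through 5 all lie strictly between 0 and 6.
Among integers, the simplest (lowest birthday = smallest |n|; 0 is born on day 0, +-n on day n) is 1.
No non-integer in the interval can be simpler: if x is a non-integer in the interval, then floor(x) or ceil(x) also lies in the interval (the interval contains an integer), and both are proper prefixes of x's sign expansion, i.e. born earlier. So the game value is 1.
Game value = 1

1


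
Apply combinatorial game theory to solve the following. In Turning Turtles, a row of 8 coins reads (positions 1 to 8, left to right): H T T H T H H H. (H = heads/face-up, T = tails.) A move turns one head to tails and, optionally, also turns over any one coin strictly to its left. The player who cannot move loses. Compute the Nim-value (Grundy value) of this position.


Coins: H T T H T H H H
Key fact: a single head at position k behaves exactly like a Nim heap of size k (turning it to T and optionally flipping a coin at j < k corresponds to moving the heap from k to j, or to 0), and heads combine as a disjunctive sum (two heads at the same place would cancel, matching j XOR j = 0). So the Nim-value is the XOR of the 1-indexed positions of the heads.
Face-up positions (1-indexed): [1, 4, 6, 7, 8]
XOR 0 with 1: 0 XOR 1 = 1
XOR 1 with 4: 1 XOR 4 = 5
XOR 5 with 6: 5 XOR 6 = 3
XOR 3 with 7: 3 XOR 7 = 4
XOR 4 with 8: 4 XOR 8 = 12
Nim-value = 12

12


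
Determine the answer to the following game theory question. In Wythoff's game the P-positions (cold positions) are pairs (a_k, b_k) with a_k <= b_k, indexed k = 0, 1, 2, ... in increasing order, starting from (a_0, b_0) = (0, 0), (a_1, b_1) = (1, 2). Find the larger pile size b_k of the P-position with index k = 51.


By Wythoff's theorem, a_k = floor(k * phi) and b_k = floor(k * phi^2) = a_k + k, where phi = (1 + sqrt(5))/2 is the golden ratio.
phi = (1 + sqrt(5))/2 = 1.618034
phi^2 = phi + 1 = 2.618034
k = 51
k * phi^2 = 51 * 2.618034 = 133.519733
b_51 = floor(k * phi^2) = 133 (check: a_51 + k = 82 + 51 = 133)

133


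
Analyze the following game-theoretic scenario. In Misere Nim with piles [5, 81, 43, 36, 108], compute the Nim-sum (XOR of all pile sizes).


We need the XOR (exclusive or) of all pile sizes.
After XOR-ing pile 1 (size 5): 0 XOR 5 = 5
After XOR-ing pile 2 (size 81): 5 XOR 81 = 84
After XOR-ing pile 3 (size 43): 84 XOR 43 = 127
After XOR-ing pile 4 (size 36): 127 XOR 36 = 91
After XOR-ing pile 5 (size 108): 91 XOR 108 = 55
The Nim-value of this position is 55.

55


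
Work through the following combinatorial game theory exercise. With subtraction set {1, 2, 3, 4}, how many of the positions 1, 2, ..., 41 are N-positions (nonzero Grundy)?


Subtraction set S = {1, 2, 3, 4}, so G(n) = n mod 5.
G(n) = 0 when n is a multiple of 5.
Multiples of 5 in [1, 41]: 8
N-positions (nonzero Grundy) = 41 - 8 = 33

33


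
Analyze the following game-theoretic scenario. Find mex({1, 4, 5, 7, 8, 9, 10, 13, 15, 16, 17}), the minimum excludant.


Set = {1, 4, 5, 7, 8, 9, 10, 13, 15, 16, 17}
0 is NOT in the set. This is the mex.
mex = 0

0


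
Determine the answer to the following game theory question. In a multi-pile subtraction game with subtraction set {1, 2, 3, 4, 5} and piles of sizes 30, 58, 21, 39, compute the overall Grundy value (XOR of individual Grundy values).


Subtraction set: {1, 2, 3, 4, 5}
For this subtraction set, G(n) = n mod 6 (period = max + 1 = 6).
Pile 1 (size 30): G(30) = 30 mod 6 = 0
Pile 2 (size 58): G(58) = 58 mod 6 = 4
Pile 3 (size 21): G(21) = 21 mod 6 = 3
Pile 4 (size 39): G(39) = 39 mod 6 = 3
Total Grundy value = XOR of all: 0 XOR 4 XOR 3 XOR 3 = 4

4


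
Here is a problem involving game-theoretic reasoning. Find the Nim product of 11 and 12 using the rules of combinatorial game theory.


Nim multiplication is bilinear over XOR: (u XOR v) * w = (u*w) XOR (v*w).
So we split each operand into its bit components and XOR the pairwise Nim products.
11 = 1 + 2 + 8 (as XOR of powers of 2).
12 = 4 + 8 (as XOR of powers of 2).
Using the standard Nim-product table on single bits:
  2*2 = 3,   2*4 = 8,   2*8 = 12,
  4*4 = 6,   4*8 = 11,  8*8 = 13,
and  1*x = x (identity), k*l = l*k (commutative).
Pairwise Nim products:
  1 * 4 = 4
  1 * 8 = 8
  2 * 4 = 8
  2 * 8 = 12
  8 * 4 = 11
  8 * 8 = 13
XOR them: 4 XOR 8 XOR 8 XOR 12 XOR 11 XOR 13 = 14.
Result: 11 * 12 = 14 (in Nim).

14


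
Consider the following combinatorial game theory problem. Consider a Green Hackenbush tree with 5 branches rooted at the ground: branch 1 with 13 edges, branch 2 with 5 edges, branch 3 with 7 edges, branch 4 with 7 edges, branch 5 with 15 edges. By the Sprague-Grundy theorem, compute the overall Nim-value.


The tree has 5 branches from the ground vertex.
In Green Hackenbush, the Nim-value of a simple path of length k is k.
Branch 1: length 13, Nim-value = 13
Branch 2: length 5, Nim-value = 5
Branch 3: length 7, Nim-value = 7
Branch 4: length 7, Nim-value = 7
Branch 5: length 15, Nim-value = 15
Total Nim-value = XOR of all branch values:
0 XOR 13 = 13
13 XOR 5 = 8
8 XOR 7 = 15
15 XOR 7 = 8
8 XOR 15 = 7
Nim-value of the tree = 7

7


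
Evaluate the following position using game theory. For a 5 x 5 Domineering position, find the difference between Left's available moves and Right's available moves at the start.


Board is 5 x 5 (rows x cols).
Left (vertical) placements: (rows-1) * cols = 4 * 5 = 20
Right (horizontal) placements: rows * (cols-1) = 5 * 4 = 20
Advantage = Left - Right = 20 - 20 = 0

0


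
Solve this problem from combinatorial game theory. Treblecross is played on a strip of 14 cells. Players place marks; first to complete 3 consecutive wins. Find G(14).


Treblecross: place X on empty cells; 3-in-a-row wins.
Playing within two cells of an existing X lets the opponent win at once, so sensible play treats the cells i-2..i+2 around each X as dead. The player left with no safe cell loses, so this is a normal-play take-away game on strips of safe cells.
Placing X at cell i (0-indexed) of a strip of k safe cells leaves independent strips of sizes max(0, i-2) and max(0, k-i-3). Hence G(k) = mex{ G(max(0,i-2)) XOR G(max(0,k-i-3)) : 0 <= i < k }, with G(0) = 0.
G(1): splits (0,0):0^0=0 -> mex({0}) = 1
G(2): splits (0,0):0^0=0 -> mex({0}) = 1
G(3): splits (0,0):0^0=0 -> mex({0}) = 1
G(4): splits (0,1):0^1=1 (0,0):0^0=0 -> mex({0, 1}) = 2
G(5): splits (0,2):0^1=1 (0,1):0^1=1 (0,0):0^0=0 -> mex({0, 1}) = 2
G(6) = mex({1}) = 0
G(7) = mex({0, 1, 2}) = 3
G(8) = mex({0, 1, 2}) = 3
G(9) = mex({0, 2}) = 1
G(10) = mex({0, 2, 3}) = 1
G(11) = mex({0, 3}) = 1
G(12) = mex({1, 3}) = 0
G(13) = mex({0, 1, 2, 3}) = 4
G(14) = mex({0, 1, 2}) = 3
Therefore G(14) = 3.

3


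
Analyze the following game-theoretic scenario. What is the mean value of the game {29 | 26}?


Game = {29 | 26}, a switch {a | b} with numbers a > b.
Its thermograph has left wall a - t and right wall b + t, which meet at t = (a - b)/2, where both equal (a + b)/2. So the mast (mean value) is at (a + b)/2.
Mean = (29 + (26))/2 = 55/2 = 55/2

55/2


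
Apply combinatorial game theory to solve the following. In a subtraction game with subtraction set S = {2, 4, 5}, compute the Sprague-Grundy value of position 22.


The subtraction set is S = {2, 4, 5}.
G(k) = mex{ G(k - s) : s in S, s <= k }. We compute iteratively: G(0) = 0.
G(1) = mex({}) = 0
G(2) = mex({0}) = 1
G(3) = mex({0}) = 1
G(4) = mex({0, 1}) = 2
G(5) = mex({0, 1}) = 2
G(6) = mex({0, 1, 2}) = 3
G(7) = mex({1, 2}) = 0
G(8) = mex({1, 2, 3}) = 0
G(9) = mex({0, 2}) = 1
G(10) = mex({0, 2, 3}) = 1
G(11) = mex({0, 1, 3}) = 2
Observe that G(7)..G(11) = 0, 0, 1, 1, 2 repeats G(0)..G(4) = 0, 0, 1, 1, 2.
For k >= max(S) = 5, G(k) is determined by the previous 5 values G(k-5)..G(k-1); a window of 5 consecutive values has recurred shifted by 7, so by induction G(k + 7) = G(k) for all k >= 0: the sequence is periodic from the start with period 7.
One period: G(0..6) = 0, 0, 1, 1, 2, 2, 3.
22 mod 7 = 1, so G(22) = G(1) = 0.

0
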